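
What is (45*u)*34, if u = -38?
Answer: -58140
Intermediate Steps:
(45*u)*34 = (45*(-38))*34 = -1710*34 = -58140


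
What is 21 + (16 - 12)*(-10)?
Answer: -19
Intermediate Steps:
21 + (16 - 12)*(-10) = 21 + 4*(-10) = 21 - 40 = -19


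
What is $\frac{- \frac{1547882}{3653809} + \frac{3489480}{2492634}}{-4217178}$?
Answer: $- \frac{740965844011}{3200700531646269939} \approx -2.315 \cdot 10^{-7}$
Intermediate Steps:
$\frac{- \frac{1547882}{3653809} + \frac{3489480}{2492634}}{-4217178} = \left(\left(-1547882\right) \frac{1}{3653809} + 3489480 \cdot \frac{1}{2492634}\right) \left(- \frac{1}{4217178}\right) = \left(- \frac{1547882}{3653809} + \frac{581580}{415439}\right) \left(- \frac{1}{4217178}\right) = \frac{1481931688022}{1517934757151} \left(- \frac{1}{4217178}\right) = - \frac{740965844011}{3200700531646269939}$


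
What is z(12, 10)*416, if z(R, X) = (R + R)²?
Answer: 239616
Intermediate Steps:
z(R, X) = 4*R² (z(R, X) = (2*R)² = 4*R²)
z(12, 10)*416 = (4*12²)*416 = (4*144)*416 = 576*416 = 239616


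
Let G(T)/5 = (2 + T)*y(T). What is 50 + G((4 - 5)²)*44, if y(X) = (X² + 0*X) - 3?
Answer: -1270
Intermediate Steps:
y(X) = -3 + X² (y(X) = (X² + 0) - 3 = X² - 3 = -3 + X²)
G(T) = 5*(-3 + T²)*(2 + T) (G(T) = 5*((2 + T)*(-3 + T²)) = 5*((-3 + T²)*(2 + T)) = 5*(-3 + T²)*(2 + T))
50 + G((4 - 5)²)*44 = 50 + (5*(-3 + ((4 - 5)²)²)*(2 + (4 - 5)²))*44 = 50 + (5*(-3 + ((-1)²)²)*(2 + (-1)²))*44 = 50 + (5*(-3 + 1²)*(2 + 1))*44 = 50 + (5*(-3 + 1)*3)*44 = 50 + (5*(-2)*3)*44 = 50 - 30*44 = 50 - 1320 = -1270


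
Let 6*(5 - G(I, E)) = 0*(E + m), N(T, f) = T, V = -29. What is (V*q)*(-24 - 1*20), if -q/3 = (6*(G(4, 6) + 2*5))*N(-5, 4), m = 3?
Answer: 1722600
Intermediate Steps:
G(I, E) = 5 (G(I, E) = 5 - 0*(E + 3) = 5 - 0*(3 + E) = 5 - ⅙*0 = 5 + 0 = 5)
q = 1350 (q = -3*6*(5 + 2*5)*(-5) = -3*6*(5 + 10)*(-5) = -3*6*15*(-5) = -270*(-5) = -3*(-450) = 1350)
(V*q)*(-24 - 1*20) = (-29*1350)*(-24 - 1*20) = -39150*(-24 - 20) = -39150*(-44) = 1722600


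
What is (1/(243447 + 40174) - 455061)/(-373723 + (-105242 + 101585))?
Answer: 6453242794/5351644649 ≈ 1.2058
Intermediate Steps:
(1/(243447 + 40174) - 455061)/(-373723 + (-105242 + 101585)) = (1/283621 - 455061)/(-373723 - 3657) = (1/283621 - 455061)/(-377380) = -129064855880/283621*(-1/377380) = 6453242794/5351644649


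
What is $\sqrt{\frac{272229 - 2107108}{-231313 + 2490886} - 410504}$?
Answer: $\frac{i \sqrt{2095902162149670483}}{2259573} \approx 640.71 i$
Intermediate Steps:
$\sqrt{\frac{272229 - 2107108}{-231313 + 2490886} - 410504} = \sqrt{- \frac{1834879}{2259573} + \left(-1530359 + 1119855\right)} = \sqrt{\left(-1834879\right) \frac{1}{2259573} - 410504} = \sqrt{- \frac{1834879}{2259573} - 410504} = \sqrt{- \frac{927565589671}{2259573}} = \frac{i \sqrt{2095902162149670483}}{2259573}$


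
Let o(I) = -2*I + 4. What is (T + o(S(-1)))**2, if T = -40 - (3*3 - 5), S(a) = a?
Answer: 1444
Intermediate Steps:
o(I) = 4 - 2*I
T = -44 (T = -40 - (9 - 5) = -40 - 1*4 = -40 - 4 = -44)
(T + o(S(-1)))**2 = (-44 + (4 - 2*(-1)))**2 = (-44 + (4 + 2))**2 = (-44 + 6)**2 = (-38)**2 = 1444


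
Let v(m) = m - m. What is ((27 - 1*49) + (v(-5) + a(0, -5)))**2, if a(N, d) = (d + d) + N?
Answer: 1024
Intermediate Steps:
a(N, d) = N + 2*d (a(N, d) = 2*d + N = N + 2*d)
v(m) = 0
((27 - 1*49) + (v(-5) + a(0, -5)))**2 = ((27 - 1*49) + (0 + (0 + 2*(-5))))**2 = ((27 - 49) + (0 + (0 - 10)))**2 = (-22 + (0 - 10))**2 = (-22 - 10)**2 = (-32)**2 = 1024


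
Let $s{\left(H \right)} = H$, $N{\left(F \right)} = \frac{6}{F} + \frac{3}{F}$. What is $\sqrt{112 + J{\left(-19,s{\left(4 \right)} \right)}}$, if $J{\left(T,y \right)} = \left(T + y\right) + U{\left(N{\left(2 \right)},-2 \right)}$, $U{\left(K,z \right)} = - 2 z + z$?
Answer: $3 \sqrt{11} \approx 9.9499$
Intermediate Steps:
$N{\left(F \right)} = \frac{9}{F}$
$U{\left(K,z \right)} = - z$
$J{\left(T,y \right)} = 2 + T + y$ ($J{\left(T,y \right)} = \left(T + y\right) - -2 = \left(T + y\right) + 2 = 2 + T + y$)
$\sqrt{112 + J{\left(-19,s{\left(4 \right)} \right)}} = \sqrt{112 + \left(2 - 19 + 4\right)} = \sqrt{112 - 13} = \sqrt{99} = 3 \sqrt{11}$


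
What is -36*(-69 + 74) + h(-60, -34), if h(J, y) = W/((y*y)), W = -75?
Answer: -208155/1156 ≈ -180.06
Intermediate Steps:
h(J, y) = -75/y²
-36*(-69 + 74) + h(-60, -34) = -36*(-69 + 74) - 75/(-34)² = -36*5 - 75*1/1156 = -180 - 75/1156 = -208155/1156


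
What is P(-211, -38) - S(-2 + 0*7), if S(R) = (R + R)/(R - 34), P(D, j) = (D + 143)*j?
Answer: 23255/9 ≈ 2583.9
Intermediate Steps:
P(D, j) = j*(143 + D) (P(D, j) = (143 + D)*j = j*(143 + D))
S(R) = 2*R/(-34 + R) (S(R) = (2*R)/(-34 + R) = 2*R/(-34 + R))
P(-211, -38) - S(-2 + 0*7) = -38*(143 - 211) - 2*(-2 + 0*7)/(-34 + (-2 + 0*7)) = -38*(-68) - 2*(-2 + 0)/(-34 + (-2 + 0)) = 2584 - 2*(-2)/(-34 - 2) = 2584 - 2*(-2)/(-36) = 2584 - 2*(-2)*(-1)/36 = 2584 - 1*1/9 = 2584 - 1/9 = 23255/9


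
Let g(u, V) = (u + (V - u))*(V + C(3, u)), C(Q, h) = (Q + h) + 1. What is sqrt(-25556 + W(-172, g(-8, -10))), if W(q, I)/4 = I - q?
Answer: 2*I*sqrt(6077) ≈ 155.91*I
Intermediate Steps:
C(Q, h) = 1 + Q + h
g(u, V) = V*(4 + V + u) (g(u, V) = (u + (V - u))*(V + (1 + 3 + u)) = V*(V + (4 + u)) = V*(4 + V + u))
W(q, I) = -4*q + 4*I (W(q, I) = 4*(I - q) = -4*q + 4*I)
sqrt(-25556 + W(-172, g(-8, -10))) = sqrt(-25556 + (-4*(-172) + 4*(-10*(4 - 10 - 8)))) = sqrt(-25556 + (688 + 4*(-10*(-14)))) = sqrt(-25556 + (688 + 4*140)) = sqrt(-25556 + (688 + 560)) = sqrt(-25556 + 1248) = sqrt(-24308) = 2*I*sqrt(6077)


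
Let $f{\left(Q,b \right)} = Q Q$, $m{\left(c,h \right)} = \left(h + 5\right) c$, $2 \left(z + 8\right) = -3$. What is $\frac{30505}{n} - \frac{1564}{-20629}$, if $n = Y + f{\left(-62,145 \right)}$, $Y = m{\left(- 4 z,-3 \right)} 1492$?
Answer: $\frac{116092107}{345494492} \approx 0.33602$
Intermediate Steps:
$z = - \frac{19}{2}$ ($z = -8 + \frac{1}{2} \left(-3\right) = -8 - \frac{3}{2} = - \frac{19}{2} \approx -9.5$)
$m{\left(c,h \right)} = c \left(5 + h\right)$ ($m{\left(c,h \right)} = \left(5 + h\right) c = c \left(5 + h\right)$)
$f{\left(Q,b \right)} = Q^{2}$
$Y = 113392$ ($Y = \left(-4\right) \left(- \frac{19}{2}\right) \left(5 - 3\right) 1492 = 38 \cdot 2 \cdot 1492 = 76 \cdot 1492 = 113392$)
$n = 117236$ ($n = 113392 + \left(-62\right)^{2} = 113392 + 3844 = 117236$)
$\frac{30505}{n} - \frac{1564}{-20629} = \frac{30505}{117236} - \frac{1564}{-20629} = 30505 \cdot \frac{1}{117236} - - \frac{1564}{20629} = \frac{30505}{117236} + \frac{1564}{20629} = \frac{116092107}{345494492}$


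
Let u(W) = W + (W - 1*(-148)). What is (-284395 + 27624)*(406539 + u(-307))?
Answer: -104267770283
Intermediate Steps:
u(W) = 148 + 2*W (u(W) = W + (W + 148) = W + (148 + W) = 148 + 2*W)
(-284395 + 27624)*(406539 + u(-307)) = (-284395 + 27624)*(406539 + (148 + 2*(-307))) = -256771*(406539 + (148 - 614)) = -256771*(406539 - 466) = -256771*406073 = -104267770283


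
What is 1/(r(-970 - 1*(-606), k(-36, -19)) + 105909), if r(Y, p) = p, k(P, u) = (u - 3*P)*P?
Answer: 1/102705 ≈ 9.7366e-6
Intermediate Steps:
k(P, u) = P*(u - 3*P)
1/(r(-970 - 1*(-606), k(-36, -19)) + 105909) = 1/(-36*(-19 - 3*(-36)) + 105909) = 1/(-36*(-19 + 108) + 105909) = 1/(-36*89 + 105909) = 1/(-3204 + 105909) = 1/102705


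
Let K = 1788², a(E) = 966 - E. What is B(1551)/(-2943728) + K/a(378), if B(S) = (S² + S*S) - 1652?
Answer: 392004397993/72121336 ≈ 5435.3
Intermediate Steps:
B(S) = -1652 + 2*S² (B(S) = (S² + S²) - 1652 = 2*S² - 1652 = -1652 + 2*S²)
K = 3196944
B(1551)/(-2943728) + K/a(378) = (-1652 + 2*1551²)/(-2943728) + 3196944/(966 - 1*378) = (-1652 + 2*2405601)*(-1/2943728) + 3196944/(966 - 378) = (-1652 + 4811202)*(-1/2943728) + 3196944/588 = 4809550*(-1/2943728) + 3196944*(1/588) = -2404775/1471864 + 266412/49 = 392004397993/72121336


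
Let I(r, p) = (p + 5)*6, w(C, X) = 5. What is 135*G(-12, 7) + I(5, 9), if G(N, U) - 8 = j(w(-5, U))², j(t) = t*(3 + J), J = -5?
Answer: 14664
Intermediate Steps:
j(t) = -2*t (j(t) = t*(3 - 5) = t*(-2) = -2*t)
G(N, U) = 108 (G(N, U) = 8 + (-2*5)² = 8 + (-10)² = 8 + 100 = 108)
I(r, p) = 30 + 6*p (I(r, p) = (5 + p)*6 = 30 + 6*p)
135*G(-12, 7) + I(5, 9) = 135*108 + (30 + 6*9) = 14580 + (30 + 54) = 14580 + 84 = 14664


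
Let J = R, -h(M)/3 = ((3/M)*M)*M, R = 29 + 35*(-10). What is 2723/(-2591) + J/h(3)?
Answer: 252730/23319 ≈ 10.838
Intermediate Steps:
R = -321 (R = 29 - 350 = -321)
h(M) = -9*M (h(M) = -3*(3/M)*M*M = -9*M)
J = -321
2723/(-2591) + J/h(3) = 2723/(-2591) - 321/((-9*3)) = 2723*(-1/2591) - 321/(-27) = -2723/2591 - 321*(-1/27) = -2723/2591 + 107/9 = 252730/23319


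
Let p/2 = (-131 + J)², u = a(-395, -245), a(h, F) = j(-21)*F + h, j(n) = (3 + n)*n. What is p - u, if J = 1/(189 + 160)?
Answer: 15508373053/121801 ≈ 1.2733e+5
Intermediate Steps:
J = 1/349 ≈ 0.0028653
j(n) = n*(3 + n)
a(h, F) = h + 378*F (a(h, F) = (-21*(3 - 21))*F + h = (-21*(-18))*F + h = 378*F + h = h + 378*F)
u = -93005 (u = -395 + 378*(-245) = -395 - 92610 = -93005)
p = 4180271048/121801 (p = 2*(-131 + 1/349)² = 2*(-45718/349)² = 2*(2090135524/121801) = 4180271048/121801 ≈ 34321.)
p - u = 4180271048/121801 - 1*(-93005) = 4180271048/121801 + 93005 = 15508373053/121801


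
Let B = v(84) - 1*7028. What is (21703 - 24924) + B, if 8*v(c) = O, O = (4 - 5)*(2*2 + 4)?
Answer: -10250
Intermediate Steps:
O = -8 (O = -(4 + 4) = -1*8 = -8)
v(c) = -1 (v(c) = (⅛)*(-8) = -1)
B = -7029 (B = -1 - 1*7028 = -1 - 7028 = -7029)
(21703 - 24924) + B = (21703 - 24924) - 7029 = -3221 - 7029 = -10250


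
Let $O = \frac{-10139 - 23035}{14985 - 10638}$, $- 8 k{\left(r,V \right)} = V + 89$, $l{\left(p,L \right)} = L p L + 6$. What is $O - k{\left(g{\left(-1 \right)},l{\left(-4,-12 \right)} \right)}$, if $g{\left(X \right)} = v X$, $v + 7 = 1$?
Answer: $- \frac{261811}{3864} \approx -67.756$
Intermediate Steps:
$v = -6$ ($v = -7 + 1 = -6$)
$l{\left(p,L \right)} = 6 + p L^{2}$ ($l{\left(p,L \right)} = p L^{2} + 6 = 6 + p L^{2}$)
$g{\left(X \right)} = - 6 X$
$k{\left(r,V \right)} = - \frac{89}{8} - \frac{V}{8}$ ($k{\left(r,V \right)} = - \frac{V + 89}{8} = - \frac{89 + V}{8} = - \frac{89}{8} - \frac{V}{8}$)
$O = - \frac{3686}{483}$ ($O = - \frac{33174}{4347} = \left(-33174\right) \frac{1}{4347} = - \frac{3686}{483} \approx -7.6315$)
$O - k{\left(g{\left(-1 \right)},l{\left(-4,-12 \right)} \right)} = - \frac{3686}{483} - \left(- \frac{89}{8} - \frac{6 - 4 \left(-12\right)^{2}}{8}\right) = - \frac{3686}{483} - \left(- \frac{89}{8} - \frac{6 - 576}{8}\right) = - \frac{3686}{483} - \left(- \frac{89}{8} - - \frac{285}{4}\right) = - \frac{3686}{483} - \left(- \frac{89}{8} + \frac{285}{4}\right) = - \frac{3686}{483} - \frac{481}{8} = - \frac{261811}{3864}$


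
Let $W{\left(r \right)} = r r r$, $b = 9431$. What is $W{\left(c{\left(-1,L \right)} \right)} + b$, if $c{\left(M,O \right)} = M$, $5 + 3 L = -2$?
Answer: $9430$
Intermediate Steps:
$L = - \frac{7}{3}$ ($L = - \frac{5}{3} + \frac{1}{3} \left(-2\right) = - \frac{5}{3} - \frac{2}{3} = - \frac{7}{3} \approx -2.3333$)
$W{\left(r \right)} = r^{3}$ ($W{\left(r \right)} = r^{2} r = r^{3}$)
$W{\left(c{\left(-1,L \right)} \right)} + b = \left(-1\right)^{3} + 9431 = -1 + 9431 = 9430$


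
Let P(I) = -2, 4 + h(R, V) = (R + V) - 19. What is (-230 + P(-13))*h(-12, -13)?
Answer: 11136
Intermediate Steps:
h(R, V) = -23 + R + V (h(R, V) = -4 + ((R + V) - 19) = -4 + (-19 + R + V) = -23 + R + V)
(-230 + P(-13))*h(-12, -13) = (-230 - 2)*(-23 - 12 - 13) = -232*(-48) = 11136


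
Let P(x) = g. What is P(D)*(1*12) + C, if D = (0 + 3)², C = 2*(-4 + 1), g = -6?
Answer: -78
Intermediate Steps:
C = -6 (C = 2*(-3) = -6)
D = 9 (D = 3² = 9)
P(x) = -6
P(D)*(1*12) + C = -6*12 - 6 = -72 - 6 = -78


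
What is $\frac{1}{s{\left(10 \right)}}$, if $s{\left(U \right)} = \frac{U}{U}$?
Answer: $1$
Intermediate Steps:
$s{\left(U \right)} = 1$
$\frac{1}{s{\left(10 \right)}} = 1^{-1} = 1$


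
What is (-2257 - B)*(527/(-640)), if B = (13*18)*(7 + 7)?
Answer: 2915891/640 ≈ 4556.1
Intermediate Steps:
B = 3276 (B = 234*14 = 3276)
(-2257 - B)*(527/(-640)) = (-2257 - 1*3276)*(527/(-640)) = (-2257 - 3276)*(527*(-1/640)) = -5533*(-527/640) = 2915891/640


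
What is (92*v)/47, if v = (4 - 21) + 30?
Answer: 1196/47 ≈ 25.447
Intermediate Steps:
v = 13 (v = -17 + 30 = 13)
(92*v)/47 = (92*13)/47 = 1196*(1/47) = 1196/47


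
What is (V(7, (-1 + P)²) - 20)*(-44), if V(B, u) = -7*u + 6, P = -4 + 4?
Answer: 924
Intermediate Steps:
P = 0
V(B, u) = 6 - 7*u
(V(7, (-1 + P)²) - 20)*(-44) = ((6 - 7*(-1 + 0)²) - 20)*(-44) = ((6 - 7*(-1)²) - 20)*(-44) = ((6 - 7*1) - 20)*(-44) = ((6 - 7) - 20)*(-44) = (-1 - 20)*(-44) = -21*(-44) = 924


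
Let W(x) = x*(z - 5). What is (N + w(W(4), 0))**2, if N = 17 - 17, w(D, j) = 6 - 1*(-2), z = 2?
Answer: 64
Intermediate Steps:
W(x) = -3*x (W(x) = x*(2 - 5) = x*(-3) = -3*x)
w(D, j) = 8 (w(D, j) = 6 + 2 = 8)
N = 0
(N + w(W(4), 0))**2 = (0 + 8)**2 = 8**2 = 64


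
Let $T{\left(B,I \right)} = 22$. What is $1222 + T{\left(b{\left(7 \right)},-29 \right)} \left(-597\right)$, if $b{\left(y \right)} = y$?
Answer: $-11912$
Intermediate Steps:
$1222 + T{\left(b{\left(7 \right)},-29 \right)} \left(-597\right) = 1222 + 22 \left(-597\right) = 1222 - 13134 = -11912$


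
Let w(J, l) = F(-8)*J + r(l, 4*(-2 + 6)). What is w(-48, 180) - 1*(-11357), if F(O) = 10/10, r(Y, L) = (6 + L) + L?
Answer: 11347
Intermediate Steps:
r(Y, L) = 6 + 2*L
F(O) = 1 (F(O) = 10*(⅒) = 1)
w(J, l) = 38 + J (w(J, l) = 1*J + (6 + 2*(4*(-2 + 6))) = J + (6 + 2*(4*4)) = J + (6 + 2*16) = J + (6 + 32) = J + 38 = 38 + J)
w(-48, 180) - 1*(-11357) = (38 - 48) - 1*(-11357) = -10 + 11357 = 11347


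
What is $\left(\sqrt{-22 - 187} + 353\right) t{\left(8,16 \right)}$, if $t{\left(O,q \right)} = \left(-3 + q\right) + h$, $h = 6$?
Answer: $6707 + 19 i \sqrt{209} \approx 6707.0 + 274.68 i$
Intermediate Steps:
$t{\left(O,q \right)} = 3 + q$ ($t{\left(O,q \right)} = \left(-3 + q\right) + 6 = 3 + q$)
$\left(\sqrt{-22 - 187} + 353\right) t{\left(8,16 \right)} = \left(\sqrt{-22 - 187} + 353\right) \left(3 + 16\right) = \left(\sqrt{-209} + 353\right) 19 = \left(i \sqrt{209} + 353\right) 19 = \left(353 + i \sqrt{209}\right) 19 = 6707 + 19 i \sqrt{209}$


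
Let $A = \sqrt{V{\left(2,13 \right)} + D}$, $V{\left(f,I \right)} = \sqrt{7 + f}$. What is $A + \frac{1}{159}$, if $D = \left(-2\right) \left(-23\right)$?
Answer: $\frac{1114}{159} \approx 7.0063$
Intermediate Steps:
$D = 46$
$A = 7$ ($A = \sqrt{\sqrt{7 + 2} + 46} = \sqrt{\sqrt{9} + 46} = \sqrt{3 + 46} = \sqrt{49} = 7$)
$A + \frac{1}{159} = 7 + \frac{1}{159} = \frac{1114}{159}$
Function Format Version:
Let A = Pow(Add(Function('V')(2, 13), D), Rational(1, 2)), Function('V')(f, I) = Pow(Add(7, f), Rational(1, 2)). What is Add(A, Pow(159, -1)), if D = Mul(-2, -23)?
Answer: Rational(1114, 159) ≈ 7.0063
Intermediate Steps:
D = 46
A = 7 (A = Pow(Add(Pow(Add(7, 2), Rational(1, 2)), 46), Rational(1, 2)) = Pow(Add(Pow(9, Rational(1, 2)), 46), Rational(1, 2)) = Pow(Add(3, 46), Rational(1, 2)) = Pow(49, Rational(1, 2)) = 7)
Add(A, Pow(159, -1)) = Add(7, Pow(159, -1)) = Add(7, Rational(1, 159)) = Rational(1114, 159)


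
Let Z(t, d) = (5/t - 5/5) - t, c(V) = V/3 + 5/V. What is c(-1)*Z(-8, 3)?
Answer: -34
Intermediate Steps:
c(V) = 5/V + V/3 (c(V) = V*(1/3) + 5/V = V/3 + 5/V = 5/V + V/3)
Z(t, d) = -1 - t + 5/t (Z(t, d) = (5/t - 5*1/5) - t = (5/t - 1) - t = (-1 + 5/t) - t = -1 - t + 5/t)
c(-1)*Z(-8, 3) = (5/(-1) + (1/3)*(-1))*(-1 - 1*(-8) + 5/(-8)) = (5*(-1) - 1/3)*(-1 + 8 + 5*(-1/8)) = (-5 - 1/3)*(-1 + 8 - 5/8) = -16/3*51/8 = -34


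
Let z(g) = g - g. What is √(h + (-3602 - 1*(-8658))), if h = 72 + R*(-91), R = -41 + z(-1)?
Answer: √8859 ≈ 94.122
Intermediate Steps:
z(g) = 0
R = -41 (R = -41 + 0 = -41)
h = 3803 (h = 72 - 41*(-91) = 72 + 3731 = 3803)
√(h + (-3602 - 1*(-8658))) = √(3803 + (-3602 - 1*(-8658))) = √(3803 + (-3602 + 8658)) = √(3803 + 5056) = √8859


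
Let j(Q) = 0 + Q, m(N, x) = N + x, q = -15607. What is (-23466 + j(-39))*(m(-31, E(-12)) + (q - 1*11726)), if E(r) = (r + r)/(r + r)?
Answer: 643167315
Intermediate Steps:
E(r) = 1 (E(r) = (2*r)/((2*r)) = (2*r)*(1/(2*r)) = 1)
j(Q) = Q
(-23466 + j(-39))*(m(-31, E(-12)) + (q - 1*11726)) = (-23466 - 39)*((-31 + 1) + (-15607 - 1*11726)) = -23505*(-30 + (-15607 - 11726)) = -23505*(-30 - 27333) = -23505*(-27363) = 643167315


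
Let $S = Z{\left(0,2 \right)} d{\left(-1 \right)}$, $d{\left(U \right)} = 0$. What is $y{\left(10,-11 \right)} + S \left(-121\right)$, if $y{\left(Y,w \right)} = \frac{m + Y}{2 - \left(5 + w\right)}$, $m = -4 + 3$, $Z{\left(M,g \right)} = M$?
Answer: $\frac{9}{8} \approx 1.125$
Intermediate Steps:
$m = -1$
$S = 0$ ($S = 0 \cdot 0 = 0$)
$y{\left(Y,w \right)} = \frac{-1 + Y}{-3 - w}$ ($y{\left(Y,w \right)} = \frac{-1 + Y}{2 - \left(5 + w\right)} = \frac{-1 + Y}{-3 - w}$)
$y{\left(10,-11 \right)} + S \left(-121\right) = \frac{1 - 10}{3 - 11} + 0 \left(-121\right) = \frac{1 - 10}{-8} + 0 = \left(- \frac{1}{8}\right) \left(-9\right) + 0 = \frac{9}{8} + 0 = \frac{9}{8}$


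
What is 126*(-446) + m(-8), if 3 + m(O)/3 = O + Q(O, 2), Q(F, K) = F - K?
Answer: -56259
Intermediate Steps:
m(O) = -15 + 6*O (m(O) = -9 + 3*(O + (O - 1*2)) = -9 + 3*(O + (O - 2)) = -9 + 3*(O + (-2 + O)) = -9 + 3*(-2 + 2*O) = -9 + (-6 + 6*O) = -15 + 6*O)
126*(-446) + m(-8) = 126*(-446) + (-15 + 6*(-8)) = -56196 + (-15 - 48) = -56196 - 63 = -56259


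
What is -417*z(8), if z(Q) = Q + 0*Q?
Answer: -3336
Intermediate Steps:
z(Q) = Q (z(Q) = Q + 0 = Q)
-417*z(8) = -417*8 = -3336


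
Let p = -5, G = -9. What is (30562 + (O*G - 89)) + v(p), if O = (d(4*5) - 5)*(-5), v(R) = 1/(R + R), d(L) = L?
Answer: 311479/10 ≈ 31148.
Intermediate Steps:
v(R) = 1/(2*R)
O = -75 (O = (4*5 - 5)*(-5) = (20 - 5)*(-5) = 15*(-5) = -75)
(30562 + (O*G - 89)) + v(p) = (30562 + (-75*(-9) - 89)) + (1/2)/(-5) = (30562 + (675 - 89)) + (1/2)*(-1/5) = (30562 + 586) - 1/10 = 31148 - 1/10 = 311479/10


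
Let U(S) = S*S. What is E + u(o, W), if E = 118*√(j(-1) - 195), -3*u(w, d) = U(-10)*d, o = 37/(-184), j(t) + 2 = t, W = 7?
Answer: -700/3 + 354*I*√22 ≈ -233.33 + 1660.4*I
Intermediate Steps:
j(t) = -2 + t
U(S) = S²
o = -37/184 (o = 37*(-1/184) = -37/184 ≈ -0.20109)
u(w, d) = -100*d/3 (u(w, d) = -(-10)²*d/3 = -100*d/3)
E = 354*I*√22 (E = 118*√((-2 - 1) - 195) = 118*√(-3 - 195) = 118*√(-198) = 118*(3*I*√22) = 354*I*√22 ≈ 1660.4*I)
E + u(o, W) = 354*I*√22 - 100/3*7 = 354*I*√22 - 700/3 = -700/3 + 354*I*√22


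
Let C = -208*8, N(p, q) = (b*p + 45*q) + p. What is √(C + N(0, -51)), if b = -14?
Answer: I*√3959 ≈ 62.921*I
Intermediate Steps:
N(p, q) = -13*p + 45*q (N(p, q) = (-14*p + 45*q) + p = -13*p + 45*q)
C = -1664
√(C + N(0, -51)) = √(-1664 + (-13*0 + 45*(-51))) = √(-1664 + (0 - 2295)) = √(-1664 - 2295) = √(-3959) = I*√3959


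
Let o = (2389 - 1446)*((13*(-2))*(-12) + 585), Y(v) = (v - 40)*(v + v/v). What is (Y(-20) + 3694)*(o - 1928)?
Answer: 4079620462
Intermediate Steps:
Y(v) = (1 + v)*(-40 + v) (Y(v) = (-40 + v)*(v + 1) = (-40 + v)*(1 + v) = (1 + v)*(-40 + v))
o = 845871 (o = 943*(-26*(-12) + 585) = 943*(312 + 585) = 943*897 = 845871)
(Y(-20) + 3694)*(o - 1928) = ((-40 + (-20)² - 39*(-20)) + 3694)*(845871 - 1928) = ((-40 + 400 + 780) + 3694)*843943 = (1140 + 3694)*843943 = 4834*843943 = 4079620462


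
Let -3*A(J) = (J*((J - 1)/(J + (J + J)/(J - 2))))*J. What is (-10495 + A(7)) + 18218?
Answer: 7713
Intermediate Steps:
A(J) = -J**2*(-1 + J)/(3*(J + 2*J/(-2 + J))) (A(J) = -J*((J - 1)/(J + (J + J)/(J - 2)))*J/3 = -J*((-1 + J)/(J + (2*J)/(-2 + J)))*J/3 = -J*((-1 + J)/(J + 2*J/(-2 + J)))*J/3 = -J*(-1 + J)/(J + 2*J/(-2 + J))*J/3 = -J**2*(-1 + J)/(3*(J + 2*J/(-2 + J))))
(-10495 + A(7)) + 18218 = (-10495 + (-2/3 + 7 - 1/3*7**2)) + 18218 = (-10495 + (-2/3 + 7 - 1/3*49)) + 18218 = (-10495 + (-2/3 + 7 - 49/3)) + 18218 = (-10495 - 10) + 18218 = -10505 + 18218 = 7713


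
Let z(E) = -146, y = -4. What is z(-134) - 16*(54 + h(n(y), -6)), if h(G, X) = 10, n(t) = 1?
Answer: -1170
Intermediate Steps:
z(-134) - 16*(54 + h(n(y), -6)) = -146 - 16*(54 + 10) = -146 - 16*64 = -146 - 1024 = -1170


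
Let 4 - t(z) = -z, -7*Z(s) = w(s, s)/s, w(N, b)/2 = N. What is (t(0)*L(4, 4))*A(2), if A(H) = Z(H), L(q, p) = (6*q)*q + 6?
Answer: -816/7 ≈ -116.57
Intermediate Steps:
w(N, b) = 2*N
L(q, p) = 6 + 6*q² (L(q, p) = 6*q² + 6 = 6 + 6*q²)
Z(s) = -2/7 (Z(s) = -2*s/(7*s) = -⅐*2 = -2/7)
A(H) = -2/7
t(z) = 4 + z (t(z) = 4 - (-1)*z = 4 + z)
(t(0)*L(4, 4))*A(2) = ((4 + 0)*(6 + 6*4²))*(-2/7) = (4*(6 + 6*16))*(-2/7) = (4*(6 + 96))*(-2/7) = (4*102)*(-2/7) = 408*(-2/7) = -816/7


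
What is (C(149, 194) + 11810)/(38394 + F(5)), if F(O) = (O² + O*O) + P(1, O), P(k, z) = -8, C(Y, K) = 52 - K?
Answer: 2917/9609 ≈ 0.30357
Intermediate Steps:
F(O) = -8 + 2*O² (F(O) = (O² + O*O) - 8 = (O² + O²) - 8 = 2*O² - 8 = -8 + 2*O²)
(C(149, 194) + 11810)/(38394 + F(5)) = ((52 - 1*194) + 11810)/(38394 + (-8 + 2*5²)) = ((52 - 194) + 11810)/(38394 + (-8 + 2*25)) = (-142 + 11810)/(38394 + (-8 + 50)) = 11668/(38394 + 42) = 11668/38436 = 11668*(1/38436) = 2917/9609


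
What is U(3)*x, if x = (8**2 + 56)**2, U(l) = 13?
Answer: 187200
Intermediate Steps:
x = 14400 (x = (64 + 56)**2 = 120**2 = 14400)
U(3)*x = 13*14400 = 187200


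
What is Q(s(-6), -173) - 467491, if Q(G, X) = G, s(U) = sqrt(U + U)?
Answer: -467491 + 2*I*sqrt(3) ≈ -4.6749e+5 + 3.4641*I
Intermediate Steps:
s(U) = sqrt(2)*sqrt(U) (s(U) = sqrt(2*U) = sqrt(2)*sqrt(U))
Q(s(-6), -173) - 467491 = sqrt(2)*sqrt(-6) - 467491 = sqrt(2)*(I*sqrt(6)) - 467491 = 2*I*sqrt(3) - 467491 = -467491 + 2*I*sqrt(3)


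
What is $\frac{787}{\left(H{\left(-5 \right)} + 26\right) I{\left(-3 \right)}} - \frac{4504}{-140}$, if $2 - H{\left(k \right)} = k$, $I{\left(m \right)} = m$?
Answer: $\frac{83929}{3465} \approx 24.222$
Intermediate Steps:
$H{\left(k \right)} = 2 - k$
$\frac{787}{\left(H{\left(-5 \right)} + 26\right) I{\left(-3 \right)}} - \frac{4504}{-140} = \frac{787}{\left(\left(2 - -5\right) + 26\right) \left(-3\right)} - \frac{4504}{-140} = \frac{787}{\left(\left(2 + 5\right) + 26\right) \left(-3\right)} - - \frac{1126}{35} = \frac{787}{\left(7 + 26\right) \left(-3\right)} + \frac{1126}{35} = \frac{787}{33 \left(-3\right)} + \frac{1126}{35} = \frac{787}{-99} + \frac{1126}{35} = 787 \left(- \frac{1}{99}\right) + \frac{1126}{35} = - \frac{787}{99} + \frac{1126}{35} = \frac{83929}{3465}$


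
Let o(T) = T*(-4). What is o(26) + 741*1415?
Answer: 1048411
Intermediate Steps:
o(T) = -4*T
o(26) + 741*1415 = -4*26 + 741*1415 = -104 + 1048515 = 1048411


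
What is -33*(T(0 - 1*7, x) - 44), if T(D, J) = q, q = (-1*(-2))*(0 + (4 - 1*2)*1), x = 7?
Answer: 1320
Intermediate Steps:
q = 4 (q = 2*(0 + (4 - 2)*1) = 2*(0 + 2*1) = 2*(0 + 2) = 2*2 = 4)
T(D, J) = 4
-33*(T(0 - 1*7, x) - 44) = -33*(4 - 44) = -33*(-40) = 1320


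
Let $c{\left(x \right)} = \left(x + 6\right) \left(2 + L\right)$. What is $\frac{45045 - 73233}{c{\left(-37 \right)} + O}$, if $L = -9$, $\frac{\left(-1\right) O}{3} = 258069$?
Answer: $\frac{14094}{386995} \approx 0.036419$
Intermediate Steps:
$O = -774207$ ($O = \left(-3\right) 258069 = -774207$)
$c{\left(x \right)} = -42 - 7 x$ ($c{\left(x \right)} = \left(x + 6\right) \left(2 - 9\right) = \left(6 + x\right) \left(-7\right) = -42 - 7 x$)
$\frac{45045 - 73233}{c{\left(-37 \right)} + O} = \frac{45045 - 73233}{\left(-42 - -259\right) - 774207} = - \frac{28188}{\left(-42 + 259\right) - 774207} = - \frac{28188}{217 - 774207} = - \frac{28188}{-773990} = \left(-28188\right) \left(- \frac{1}{773990}\right) = \frac{14094}{386995}$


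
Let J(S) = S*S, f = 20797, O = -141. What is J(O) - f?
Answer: -916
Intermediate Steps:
J(S) = S**2
J(O) - f = (-141)**2 - 1*20797 = 19881 - 20797 = -916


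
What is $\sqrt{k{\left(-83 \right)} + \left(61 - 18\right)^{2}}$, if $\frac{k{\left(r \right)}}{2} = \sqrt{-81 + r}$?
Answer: $\sqrt{1849 + 4 i \sqrt{41}} \approx 43.001 + 0.2978 i$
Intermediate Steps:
$k{\left(r \right)} = 2 \sqrt{-81 + r}$
$\sqrt{k{\left(-83 \right)} + \left(61 - 18\right)^{2}} = \sqrt{2 \sqrt{-81 - 83} + \left(61 - 18\right)^{2}} = \sqrt{2 \sqrt{-164} + \left(61 - 18\right)^{2}} = \sqrt{2 \cdot 2 i \sqrt{41} + 43^{2}} = \sqrt{4 i \sqrt{41} + 1849} = \sqrt{1849 + 4 i \sqrt{41}}$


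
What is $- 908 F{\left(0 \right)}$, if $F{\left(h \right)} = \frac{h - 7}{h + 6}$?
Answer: $\frac{3178}{3} \approx 1059.3$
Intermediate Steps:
$F{\left(h \right)} = \frac{-7 + h}{6 + h}$
$- 908 F{\left(0 \right)} = - 908 \frac{-7 + 0}{6 + 0} = - 908 \cdot \frac{1}{6} \left(-7\right) = \left(-908\right) \left(- \frac{7}{6}\right) = \frac{3178}{3}$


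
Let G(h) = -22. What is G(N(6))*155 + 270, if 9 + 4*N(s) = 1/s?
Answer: -3140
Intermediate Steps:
N(s) = -9/4 + 1/(4*s)
G(N(6))*155 + 270 = -22*155 + 270 = -3410 + 270 = -3140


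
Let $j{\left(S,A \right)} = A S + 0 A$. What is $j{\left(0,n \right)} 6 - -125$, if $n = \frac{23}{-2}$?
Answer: $125$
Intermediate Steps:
$n = - \frac{23}{2}$ ($n = 23 \left(- \frac{1}{2}\right) = - \frac{23}{2} \approx -11.5$)
$j{\left(S,A \right)} = A S$ ($j{\left(S,A \right)} = A S + 0 = A S$)
$j{\left(0,n \right)} 6 - -125 = \left(- \frac{23}{2}\right) 0 \cdot 6 - -125 = 0 \cdot 6 + \left(-57 + 182\right) = 0 + 125 = 125$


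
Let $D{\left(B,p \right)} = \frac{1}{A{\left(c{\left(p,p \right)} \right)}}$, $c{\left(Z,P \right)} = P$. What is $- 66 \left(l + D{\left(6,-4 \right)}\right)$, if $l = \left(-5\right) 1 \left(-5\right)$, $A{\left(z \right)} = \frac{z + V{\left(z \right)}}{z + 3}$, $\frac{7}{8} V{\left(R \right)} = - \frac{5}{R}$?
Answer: $- \frac{5027}{3} \approx -1675.7$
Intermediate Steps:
$V{\left(R \right)} = - \frac{40}{7 R}$ ($V{\left(R \right)} = \frac{8 \left(- \frac{5}{R}\right)}{7} = - \frac{40}{7 R}$)
$A{\left(z \right)} = \frac{z - \frac{40}{7 z}}{3 + z}$ ($A{\left(z \right)} = \frac{z - \frac{40}{7 z}}{z + 3} = \frac{z - \frac{40}{7 z}}{3 + z}$)
$D{\left(B,p \right)} = \frac{p \left(3 + p\right)}{- \frac{40}{7} + p^{2}}$ ($D{\left(B,p \right)} = \frac{1}{\frac{1}{p} \frac{1}{3 + p} \left(- \frac{40}{7} + p^{2}\right)} = \frac{p \left(3 + p\right)}{- \frac{40}{7} + p^{2}}$)
$l = 25$ ($l = \left(-5\right) \left(-5\right) = 25$)
$- 66 \left(l + D{\left(6,-4 \right)}\right) = - 66 \left(25 + 7 \left(-4\right) \frac{1}{-40 + 7 \left(-4\right)^{2}} \left(3 - 4\right)\right) = - 66 \left(25 + 7 \left(-4\right) \frac{1}{-40 + 7 \cdot 16} \left(-1\right)\right) = - 66 \left(25 + 7 \left(-4\right) \frac{1}{-40 + 112} \left(-1\right)\right) = - 66 \left(25 + 7 \left(-4\right) \frac{1}{72} \left(-1\right)\right) = - 66 \left(25 + \frac{7}{18}\right) = \left(-66\right) \frac{457}{18} = - \frac{5027}{3}$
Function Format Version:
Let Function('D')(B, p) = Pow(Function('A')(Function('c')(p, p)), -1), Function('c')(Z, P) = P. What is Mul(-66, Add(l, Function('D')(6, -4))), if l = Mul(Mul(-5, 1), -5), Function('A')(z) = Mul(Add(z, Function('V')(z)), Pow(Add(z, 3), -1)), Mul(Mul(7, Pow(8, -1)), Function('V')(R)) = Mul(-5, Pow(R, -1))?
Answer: Rational(-5027, 3) ≈ -1675.7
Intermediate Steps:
Function('V')(R) = Mul(Rational(-40, 7), Pow(R, -1)) (Function('V')(R) = Mul(Rational(8, 7), Mul(-5, Pow(R, -1))) = Mul(Rational(-40, 7), Pow(R, -1)))
Function('A')(z) = Mul(Pow(Add(3, z), -1), Add(z, Mul(Rational(-40, 7), Pow(z, -1)))) (Function('A')(z) = Mul(Add(z, Mul(Rational(-40, 7), Pow(z, -1))), Pow(Add(z, 3), -1)) = Mul(Add(z, Mul(Rational(-40, 7), Pow(z, -1))), Pow(Add(3, z), -1)) = Mul(Pow(Add(3, z), -1), Add(z, Mul(Rational(-40, 7), Pow(z, -1)))))
Function('D')(B, p) = Mul(p, Pow(Add(Rational(-40, 7), Pow(p, 2)), -1), Add(3, p)) (Function('D')(B, p) = Pow(Mul(Pow(p, -1), Pow(Add(3, p), -1), Add(Rational(-40, 7), Pow(p, 2))), -1) = Mul(p, Pow(Add(Rational(-40, 7), Pow(p, 2)), -1), Add(3, p)))
l = 25 (l = Mul(-5, -5) = 25)
Mul(-66, Add(l, Function('D')(6, -4))) = Mul(-66, Add(25, Mul(7, -4, Pow(Add(-40, Mul(7, Pow(-4, 2))), -1), Add(3, -4)))) = Mul(-66, Add(25, Mul(7, -4, Pow(Add(-40, Mul(7, 16)), -1), -1))) = Mul(-66, Add(25, Mul(7, -4, Pow(Add(-40, 112), -1), -1))) = Mul(-66, Add(25, Mul(7, -4, Pow(72, -1), -1))) = Mul(-66, Add(25, Mul(7, -4, Rational(1, 72), -1))) = Mul(-66, Add(25, Rational(7, 18))) = Mul(-66, Rational(457, 18)) = Rational(-5027, 3)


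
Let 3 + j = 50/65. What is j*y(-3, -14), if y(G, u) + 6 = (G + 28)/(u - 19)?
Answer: 6467/429 ≈ 15.075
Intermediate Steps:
y(G, u) = -6 + (28 + G)/(-19 + u) (y(G, u) = -6 + (G + 28)/(u - 19) = -6 + (28 + G)/(-19 + u))
j = -29/13 (j = -3 + 50/65 = -3 + 50*(1/65) = -3 + 10/13 = -29/13 ≈ -2.2308)
j*y(-3, -14) = -29*(142 - 3 - 6*(-14))/(13*(-19 - 14)) = -29*(142 - 3 + 84)/(13*(-33)) = -(-29)*223/429 = -29/13*(-223/33) = 6467/429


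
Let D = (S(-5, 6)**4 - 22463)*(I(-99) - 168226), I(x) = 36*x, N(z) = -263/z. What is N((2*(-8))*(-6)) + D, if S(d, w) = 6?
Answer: 349082777017/96 ≈ 3.6363e+9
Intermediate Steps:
D = 3636278930 (D = (6**4 - 22463)*(36*(-99) - 168226) = (1296 - 22463)*(-3564 - 168226) = -21167*(-171790) = 3636278930)
N((2*(-8))*(-6)) + D = -263/((2*(-8))*(-6)) + 3636278930 = -263/((-16*(-6))) + 3636278930 = -263/96 + 3636278930 = 349082777017/96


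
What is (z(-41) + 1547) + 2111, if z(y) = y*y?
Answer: 5339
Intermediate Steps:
z(y) = y**2
(z(-41) + 1547) + 2111 = ((-41)**2 + 1547) + 2111 = (1681 + 1547) + 2111 = 3228 + 2111 = 5339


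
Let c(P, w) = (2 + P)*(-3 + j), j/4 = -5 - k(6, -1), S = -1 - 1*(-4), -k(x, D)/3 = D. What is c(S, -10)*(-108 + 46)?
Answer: 10850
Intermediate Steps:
k(x, D) = -3*D
S = 3 (S = -1 + 4 = 3)
j = -32 (j = 4*(-5 - (-3)*(-1)) = 4*(-5 - 1*3) = 4*(-5 - 3) = 4*(-8) = -32)
c(P, w) = -70 - 35*P (c(P, w) = (2 + P)*(-3 - 32) = (2 + P)*(-35) = -70 - 35*P)
c(S, -10)*(-108 + 46) = (-70 - 35*3)*(-108 + 46) = (-70 - 105)*(-62) = -175*(-62) = 10850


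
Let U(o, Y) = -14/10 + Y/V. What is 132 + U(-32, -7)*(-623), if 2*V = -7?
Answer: -1209/5 ≈ -241.80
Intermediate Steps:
V = -7/2 (V = (½)*(-7) = -7/2 ≈ -3.5000)
U(o, Y) = -7/5 - 2*Y/7 (U(o, Y) = -14/10 + Y/(-7/2) = -14*⅒ + Y*(-2/7) = -7/5 - 2*Y/7)
132 + U(-32, -7)*(-623) = 132 + (-7/5 - 2/7*(-7))*(-623) = 132 + (-7/5 + 2)*(-623) = 132 + (⅗)*(-623) = 132 - 1869/5 = -1209/5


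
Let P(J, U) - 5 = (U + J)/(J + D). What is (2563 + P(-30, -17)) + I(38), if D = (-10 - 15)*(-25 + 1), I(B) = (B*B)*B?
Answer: 32740753/570 ≈ 57440.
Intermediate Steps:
I(B) = B³ (I(B) = B²*B = B³)
D = 600 (D = -25*(-24) = 600)
P(J, U) = 5 + (J + U)/(600 + J) (P(J, U) = 5 + (U + J)/(J + 600) = 5 + (J + U)/(600 + J))
(2563 + P(-30, -17)) + I(38) = (2563 + (3000 - 17 + 6*(-30))/(600 - 30)) + 38³ = (2563 + (3000 - 17 - 180)/570) + 54872 = (2563 + (1/570)*2803) + 54872 = (2563 + 2803/570) + 54872 = 1463713/570 + 54872 = 32740753/570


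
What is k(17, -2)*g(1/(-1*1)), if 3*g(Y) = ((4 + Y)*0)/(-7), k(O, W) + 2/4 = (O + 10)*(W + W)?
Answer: 0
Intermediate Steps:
k(O, W) = -1/2 + 2*W*(10 + O) (k(O, W) = -1/2 + (O + 10)*(W + W) = -1/2 + (10 + O)*(2*W) = -1/2 + 2*W*(10 + O))
g(Y) = 0 (g(Y) = (((4 + Y)*0)/(-7))/3 = (0*(-1/7))/3 = (1/3)*0 = 0)
k(17, -2)*g(1/(-1*1)) = (-1/2 + 20*(-2) + 2*17*(-2))*0 = (-1/2 - 40 - 68)*0 = -217/2*0 = 0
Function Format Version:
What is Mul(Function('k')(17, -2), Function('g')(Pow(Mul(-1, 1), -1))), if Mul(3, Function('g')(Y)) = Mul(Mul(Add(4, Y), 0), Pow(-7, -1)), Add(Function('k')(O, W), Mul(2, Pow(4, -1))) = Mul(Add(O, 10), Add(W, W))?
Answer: 0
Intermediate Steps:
Function('k')(O, W) = Add(Rational(-1, 2), Mul(2, W, Add(10, O))) (Function('k')(O, W) = Add(Rational(-1, 2), Mul(Add(O, 10), Add(W, W))) = Add(Rational(-1, 2), Mul(Add(10, O), Mul(2, W))) = Add(Rational(-1, 2), Mul(2, W, Add(10, O))))
Function('g')(Y) = 0 (Function('g')(Y) = Mul(Rational(1, 3), Mul(Mul(Add(4, Y), 0), Pow(-7, -1))) = Mul(Rational(1, 3), Mul(0, Rational(-1, 7))) = Mul(Rational(1, 3), 0) = 0)
Mul(Function('k')(17, -2), Function('g')(Pow(Mul(-1, 1), -1))) = Mul(Add(Rational(-1, 2), Mul(20, -2), Mul(2, 17, -2)), 0) = Mul(Add(Rational(-1, 2), -40, -68), 0) = Mul(Rational(-217, 2), 0) = 0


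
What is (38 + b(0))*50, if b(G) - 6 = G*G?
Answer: 2200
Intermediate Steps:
b(G) = 6 + G² (b(G) = 6 + G*G = 6 + G²)
(38 + b(0))*50 = (38 + (6 + 0²))*50 = (38 + (6 + 0))*50 = (38 + 6)*50 = 44*50 = 2200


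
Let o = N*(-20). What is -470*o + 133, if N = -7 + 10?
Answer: 28333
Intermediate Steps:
N = 3
o = -60 (o = 3*(-20) = -60)
-470*o + 133 = -470*(-60) + 133 = 28200 + 133 = 28333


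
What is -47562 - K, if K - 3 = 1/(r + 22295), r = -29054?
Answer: -321491834/6759 ≈ -47565.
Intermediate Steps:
K = 20276/6759 (K = 3 + 1/(-29054 + 22295) = 3 + 1/(-6759) = 3 - 1/6759 = 20276/6759 ≈ 2.9999)
-47562 - K = -47562 - 1*20276/6759 = -47562 - 20276/6759 = -321491834/6759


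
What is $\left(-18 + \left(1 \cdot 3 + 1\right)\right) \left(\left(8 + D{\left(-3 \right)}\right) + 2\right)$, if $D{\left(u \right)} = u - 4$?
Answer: $-42$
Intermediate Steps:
$D{\left(u \right)} = -4 + u$
$\left(-18 + \left(1 \cdot 3 + 1\right)\right) \left(\left(8 + D{\left(-3 \right)}\right) + 2\right) = \left(-18 + \left(1 \cdot 3 + 1\right)\right) \left(\left(8 - 7\right) + 2\right) = \left(-18 + \left(3 + 1\right)\right) \left(\left(8 - 7\right) + 2\right) = \left(-18 + 4\right) \left(1 + 2\right) = \left(-14\right) 3 = -42$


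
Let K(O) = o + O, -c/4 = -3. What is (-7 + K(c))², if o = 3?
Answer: 64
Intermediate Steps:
c = 12 (c = -4*(-3) = 12)
K(O) = 3 + O
(-7 + K(c))² = (-7 + (3 + 12))² = (-7 + 15)² = 8² = 64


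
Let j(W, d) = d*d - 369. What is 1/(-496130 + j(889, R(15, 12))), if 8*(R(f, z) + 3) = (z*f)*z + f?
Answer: -64/27149135 ≈ -2.3573e-6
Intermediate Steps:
R(f, z) = -3 + f/8 + f*z²/8 (R(f, z) = -3 + ((z*f)*z + f)/8 = -3 + ((f*z)*z + f)/8 = -3 + (f*z² + f)/8 = -3 + (f + f*z²)/8 = -3 + (f/8 + f*z²/8) = -3 + f/8 + f*z²/8)
j(W, d) = -369 + d² (j(W, d) = d² - 369 = -369 + d²)
1/(-496130 + j(889, R(15, 12))) = 1/(-496130 + (-369 + (-3 + (⅛)*15 + (⅛)*15*12²)²)) = 1/(-496130 + (-369 + (-3 + 15/8 + (⅛)*15*144)²)) = 1/(-496130 + (-369 + (-3 + 15/8 + 270)²)) = 1/(-496130 + (-369 + (2151/8)²)) = 1/(-496130 + (-369 + 4626801/64)) = 1/(-496130 + 4603185/64) = 1/(-27149135/64) = -64/27149135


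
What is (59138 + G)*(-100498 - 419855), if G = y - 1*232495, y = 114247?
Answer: 30758065830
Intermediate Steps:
G = -118248 (G = 114247 - 1*232495 = 114247 - 232495 = -118248)
(59138 + G)*(-100498 - 419855) = (59138 - 118248)*(-100498 - 419855) = -59110*(-520353) = 30758065830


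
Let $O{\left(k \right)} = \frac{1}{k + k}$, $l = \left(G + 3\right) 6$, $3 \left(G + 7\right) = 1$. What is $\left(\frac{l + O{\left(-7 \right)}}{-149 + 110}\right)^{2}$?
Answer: $\frac{10609}{33124} \approx 0.32028$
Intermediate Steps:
$G = - \frac{20}{3}$ ($G = -7 + \frac{1}{3} \cdot 1 = -7 + \frac{1}{3} = - \frac{20}{3} \approx -6.6667$)
$l = -22$ ($l = \left(- \frac{20}{3} + 3\right) 6 = \left(- \frac{11}{3}\right) 6 = -22$)
$O{\left(k \right)} = \frac{1}{2 k}$
$\left(\frac{l + O{\left(-7 \right)}}{-149 + 110}\right)^{2} = \left(\frac{-22 + \frac{1}{2 \left(-7\right)}}{-149 + 110}\right)^{2} = \left(\frac{-22 + \frac{1}{2} \left(- \frac{1}{7}\right)}{-39}\right)^{2} = \left(\left(-22 - \frac{1}{14}\right) \left(- \frac{1}{39}\right)\right)^{2} = \left(\left(- \frac{309}{14}\right) \left(- \frac{1}{39}\right)\right)^{2} = \left(\frac{103}{182}\right)^{2} = \frac{10609}{33124}$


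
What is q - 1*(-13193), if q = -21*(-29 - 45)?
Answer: 14747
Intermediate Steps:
q = 1554 (q = -21*(-74) = 1554)
q - 1*(-13193) = 1554 - 1*(-13193) = 1554 + 13193 = 14747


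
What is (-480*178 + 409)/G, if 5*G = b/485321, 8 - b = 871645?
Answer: 206336649755/871637 ≈ 2.3672e+5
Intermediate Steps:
b = -871637 (b = 8 - 1*871645 = 8 - 871645 = -871637)
G = -871637/2426605 (G = (-871637/485321)/5 = (-871637*1/485321)/5 = (1/5)*(-871637/485321) = -871637/2426605 ≈ -0.35920)
(-480*178 + 409)/G = (-480*178 + 409)/(-871637/2426605) = (-85440 + 409)*(-2426605/871637) = -85031*(-2426605/871637) = 206336649755/871637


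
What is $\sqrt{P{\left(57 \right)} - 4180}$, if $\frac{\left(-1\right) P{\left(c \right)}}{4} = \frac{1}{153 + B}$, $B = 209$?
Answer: $\frac{i \sqrt{136941342}}{181} \approx 64.653 i$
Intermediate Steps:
$P{\left(c \right)} = - \frac{2}{181}$ ($P{\left(c \right)} = - \frac{4}{153 + 209} = - \frac{4}{362} = \left(-4\right) \frac{1}{362} = - \frac{2}{181}$)
$\sqrt{P{\left(57 \right)} - 4180} = \sqrt{- \frac{2}{181} - 4180} = \sqrt{- \frac{756582}{181}} = \frac{i \sqrt{136941342}}{181}$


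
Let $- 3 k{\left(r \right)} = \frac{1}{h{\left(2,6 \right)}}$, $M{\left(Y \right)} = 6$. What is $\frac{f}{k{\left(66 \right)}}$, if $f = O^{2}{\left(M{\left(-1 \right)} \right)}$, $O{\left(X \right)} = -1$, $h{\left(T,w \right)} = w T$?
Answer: $-36$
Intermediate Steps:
$h{\left(T,w \right)} = T w$
$k{\left(r \right)} = - \frac{1}{36}$ ($k{\left(r \right)} = - \frac{1}{3 \cdot 2 \cdot 6} = - \frac{1}{3 \cdot 12} = \left(- \frac{1}{3}\right) \frac{1}{12} = - \frac{1}{36}$)
$f = 1$ ($f = \left(-1\right)^{2} = 1$)
$\frac{f}{k{\left(66 \right)}} = 1 \frac{1}{- \frac{1}{36}} = 1 \left(-36\right) = -36$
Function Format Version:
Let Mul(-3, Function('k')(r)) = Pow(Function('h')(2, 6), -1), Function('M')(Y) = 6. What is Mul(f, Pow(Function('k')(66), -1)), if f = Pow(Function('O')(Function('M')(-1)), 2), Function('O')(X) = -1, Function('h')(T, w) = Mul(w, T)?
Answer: -36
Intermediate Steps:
Function('h')(T, w) = Mul(T, w)
Function('k')(r) = Rational(-1, 36) (Function('k')(r) = Mul(Rational(-1, 3), Pow(Mul(2, 6), -1)) = Mul(Rational(-1, 3), Pow(12, -1)) = Mul(Rational(-1, 3), Rational(1, 12)) = Rational(-1, 36))
f = 1 (f = Pow(-1, 2) = 1)
Mul(f, Pow(Function('k')(66), -1)) = Mul(1, Pow(Rational(-1, 36), -1)) = Mul(1, -36) = -36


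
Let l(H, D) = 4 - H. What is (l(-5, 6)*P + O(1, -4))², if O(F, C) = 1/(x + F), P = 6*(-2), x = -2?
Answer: 11881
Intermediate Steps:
P = -12
O(F, C) = 1/(-2 + F)
(l(-5, 6)*P + O(1, -4))² = ((4 - 1*(-5))*(-12) + 1/(-2 + 1))² = ((4 + 5)*(-12) + 1/(-1))² = (9*(-12) - 1)² = (-108 - 1)² = (-109)² = 11881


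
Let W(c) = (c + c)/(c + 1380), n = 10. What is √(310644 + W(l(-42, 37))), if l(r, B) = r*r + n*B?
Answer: √958976998994/1757 ≈ 557.36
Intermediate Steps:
l(r, B) = r² + 10*B (l(r, B) = r*r + 10*B = r² + 10*B)
W(c) = 2*c/(1380 + c) (W(c) = (2*c)/(1380 + c) = 2*c/(1380 + c))
√(310644 + W(l(-42, 37))) = √(310644 + 2*((-42)² + 10*37)/(1380 + ((-42)² + 10*37))) = √(310644 + 2*(1764 + 370)/(1380 + (1764 + 370))) = √(310644 + 2*2134/(1380 + 2134)) = √(310644 + 2*2134/3514) = √(310644 + 2*2134*(1/3514)) = √(310644 + 2134/1757) = √(545803642/1757) = √958976998994/1757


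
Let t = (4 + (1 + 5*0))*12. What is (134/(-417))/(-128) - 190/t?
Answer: -84445/26688 ≈ -3.1642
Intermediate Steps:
t = 60 (t = (4 + (1 + 0))*12 = (4 + 1)*12 = 5*12 = 60)
(134/(-417))/(-128) - 190/t = (134/(-417))/(-128) - 190/60 = (134*(-1/417))*(-1/128) - 190*1/60 = -134/417*(-1/128) - 19/6 = 67/26688 - 19/6 = -84445/26688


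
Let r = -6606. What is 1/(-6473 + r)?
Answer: -1/13079 ≈ -7.6458e-5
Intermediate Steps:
1/(-6473 + r) = 1/(-6473 - 6606) = 1/(-13079) = -1/13079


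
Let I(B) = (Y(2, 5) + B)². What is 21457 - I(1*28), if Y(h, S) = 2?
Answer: 20557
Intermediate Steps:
I(B) = (2 + B)²
21457 - I(1*28) = 21457 - (2 + 1*28)² = 21457 - (2 + 28)² = 21457 - 1*30² = 21457 - 1*900 = 21457 - 900 = 20557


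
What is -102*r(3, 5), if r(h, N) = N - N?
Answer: 0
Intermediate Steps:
r(h, N) = 0
-102*r(3, 5) = -102*0 = 0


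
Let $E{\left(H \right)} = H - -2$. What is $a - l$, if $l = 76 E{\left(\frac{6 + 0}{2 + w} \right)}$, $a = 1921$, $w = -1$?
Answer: $1313$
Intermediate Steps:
$E{\left(H \right)} = 2 + H$ ($E{\left(H \right)} = H + 2 = 2 + H$)
$l = 608$ ($l = 76 \left(2 + \frac{6 + 0}{2 - 1}\right) = 76 \left(2 + \frac{6}{1}\right) = 76 \left(2 + 6 \cdot 1\right) = 76 \left(2 + 6\right) = 76 \cdot 8 = 608$)
$a - l = 1921 - 608 = 1313$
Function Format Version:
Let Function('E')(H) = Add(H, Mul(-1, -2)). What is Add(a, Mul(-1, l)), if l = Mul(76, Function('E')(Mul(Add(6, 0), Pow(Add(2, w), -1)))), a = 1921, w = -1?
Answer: 1313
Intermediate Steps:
Function('E')(H) = Add(2, H) (Function('E')(H) = Add(H, 2) = Add(2, H))
l = 608 (l = Mul(76, Add(2, Mul(Add(6, 0), Pow(Add(2, -1), -1)))) = Mul(76, Add(2, Mul(6, Pow(1, -1)))) = Mul(76, Add(2, Mul(6, 1))) = Mul(76, Add(2, 6)) = Mul(76, 8) = 608)
Add(a, Mul(-1, l)) = Add(1921, Mul(-1, 608)) = Add(1921, -608) = 1313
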